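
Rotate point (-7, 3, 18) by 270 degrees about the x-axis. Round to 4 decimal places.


x' = -7
y' = 3*cos(270) - 18*sin(270) = 18
z' = 3*sin(270) + 18*cos(270) = -3

(-7, 18, -3)


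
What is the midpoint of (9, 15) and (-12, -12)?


Midpoint = ((9+-12)/2, (15+-12)/2) = (-1.5, 1.5)

(-1.5, 1.5)


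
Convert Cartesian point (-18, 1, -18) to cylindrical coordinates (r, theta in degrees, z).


r = sqrt((-18)^2 + 1^2) = 18.0278
theta = atan2(1, -18) = 176.8202 deg
z = -18

r = 18.0278, theta = 176.8202 deg, z = -18


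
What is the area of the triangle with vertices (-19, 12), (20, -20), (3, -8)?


Area = |x1(y2-y3) + x2(y3-y1) + x3(y1-y2)| / 2
= |-19*(-20--8) + 20*(-8-12) + 3*(12--20)| / 2
= 38

38


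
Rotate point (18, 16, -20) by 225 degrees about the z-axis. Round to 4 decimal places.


x' = 18*cos(225) - 16*sin(225) = -1.4142
y' = 18*sin(225) + 16*cos(225) = -24.0416
z' = -20

(-1.4142, -24.0416, -20)


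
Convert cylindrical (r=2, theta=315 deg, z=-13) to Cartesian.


x = 2 * cos(315) = 1.4142
y = 2 * sin(315) = -1.4142
z = -13

(1.4142, -1.4142, -13)


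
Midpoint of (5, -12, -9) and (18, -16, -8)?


Midpoint = ((5+18)/2, (-12+-16)/2, (-9+-8)/2) = (11.5, -14, -8.5)

(11.5, -14, -8.5)


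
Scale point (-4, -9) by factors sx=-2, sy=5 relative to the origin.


Scaling: (x*sx, y*sy) = (-4*-2, -9*5) = (8, -45)

(8, -45)


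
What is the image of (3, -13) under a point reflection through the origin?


Reflection through origin: (x, y) -> (-x, -y)
(3, -13) -> (-3, 13)

(-3, 13)


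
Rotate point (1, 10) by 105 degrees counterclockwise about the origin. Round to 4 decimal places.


x' = 1*cos(105) - 10*sin(105) = -9.9181
y' = 1*sin(105) + 10*cos(105) = -1.6223

(-9.9181, -1.6223)


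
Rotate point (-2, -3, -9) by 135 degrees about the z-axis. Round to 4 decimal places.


x' = -2*cos(135) - -3*sin(135) = 3.5355
y' = -2*sin(135) + -3*cos(135) = 0.7071
z' = -9

(3.5355, 0.7071, -9)


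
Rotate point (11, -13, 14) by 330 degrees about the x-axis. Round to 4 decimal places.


x' = 11
y' = -13*cos(330) - 14*sin(330) = -4.2583
z' = -13*sin(330) + 14*cos(330) = 18.6244

(11, -4.2583, 18.6244)


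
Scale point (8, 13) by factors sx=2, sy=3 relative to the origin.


Scaling: (x*sx, y*sy) = (8*2, 13*3) = (16, 39)

(16, 39)


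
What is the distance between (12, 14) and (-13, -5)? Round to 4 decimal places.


d = sqrt((-13-12)^2 + (-5-14)^2) = 31.4006

31.4006


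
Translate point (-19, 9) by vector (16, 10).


Translation: (x+dx, y+dy) = (-19+16, 9+10) = (-3, 19)

(-3, 19)


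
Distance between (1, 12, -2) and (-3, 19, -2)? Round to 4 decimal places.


d = sqrt((-3-1)^2 + (19-12)^2 + (-2--2)^2) = 8.0623

8.0623


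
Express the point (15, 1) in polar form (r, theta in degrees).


r = sqrt(15^2 + 1^2) = 15.0333
theta = atan2(1, 15) = 3.8141 degrees

r = 15.0333, theta = 3.8141 degrees


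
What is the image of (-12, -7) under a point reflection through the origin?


Reflection through origin: (x, y) -> (-x, -y)
(-12, -7) -> (12, 7)

(12, 7)


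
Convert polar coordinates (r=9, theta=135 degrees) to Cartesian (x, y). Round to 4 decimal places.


x = 9 * cos(135) = -6.364
y = 9 * sin(135) = 6.364

(-6.364, 6.364)


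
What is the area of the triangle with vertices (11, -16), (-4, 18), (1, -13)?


Area = |x1(y2-y3) + x2(y3-y1) + x3(y1-y2)| / 2
= |11*(18--13) + -4*(-13--16) + 1*(-16-18)| / 2
= 147.5

147.5


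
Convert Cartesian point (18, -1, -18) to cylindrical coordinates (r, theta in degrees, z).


r = sqrt(18^2 + (-1)^2) = 18.0278
theta = atan2(-1, 18) = 356.8202 deg
z = -18

r = 18.0278, theta = 356.8202 deg, z = -18


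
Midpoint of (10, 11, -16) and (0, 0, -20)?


Midpoint = ((10+0)/2, (11+0)/2, (-16+-20)/2) = (5, 5.5, -18)

(5, 5.5, -18)


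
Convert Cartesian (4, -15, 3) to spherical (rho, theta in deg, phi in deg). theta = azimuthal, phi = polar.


rho = sqrt(4^2 + (-15)^2 + 3^2) = 15.8114
theta = atan2(-15, 4) = 284.9314 deg
phi = acos(3/15.8114) = 79.0626 deg

rho = 15.8114, theta = 284.9314 deg, phi = 79.0626 deg


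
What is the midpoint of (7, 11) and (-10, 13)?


Midpoint = ((7+-10)/2, (11+13)/2) = (-1.5, 12)

(-1.5, 12)


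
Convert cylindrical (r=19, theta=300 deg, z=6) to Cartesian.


x = 19 * cos(300) = 9.5
y = 19 * sin(300) = -16.4545
z = 6

(9.5, -16.4545, 6)


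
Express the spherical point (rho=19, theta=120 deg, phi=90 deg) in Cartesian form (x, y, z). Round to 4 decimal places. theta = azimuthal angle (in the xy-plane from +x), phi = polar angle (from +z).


x = 19 * sin(90) * cos(120) = -9.5
y = 19 * sin(90) * sin(120) = 16.4545
z = 19 * cos(90) = 0

(-9.5, 16.4545, 0)


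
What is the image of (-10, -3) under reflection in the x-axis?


Reflection across x-axis: (x, y) -> (x, -y)
(-10, -3) -> (-10, 3)

(-10, 3)


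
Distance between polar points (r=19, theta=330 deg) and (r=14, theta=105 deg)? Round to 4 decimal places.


d = sqrt(r1^2 + r2^2 - 2*r1*r2*cos(t2-t1))
d = sqrt(19^2 + 14^2 - 2*19*14*cos(105-330)) = 30.548

30.548


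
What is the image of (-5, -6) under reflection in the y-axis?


Reflection across y-axis: (x, y) -> (-x, y)
(-5, -6) -> (5, -6)

(5, -6)


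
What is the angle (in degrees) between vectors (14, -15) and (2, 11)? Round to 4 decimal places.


dot = 14*2 + -15*11 = -137
|u| = 20.5183, |v| = 11.1803
cos(angle) = -0.5972
angle = 126.6701 degrees

126.6701 degrees


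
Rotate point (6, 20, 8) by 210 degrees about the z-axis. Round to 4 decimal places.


x' = 6*cos(210) - 20*sin(210) = 4.8038
y' = 6*sin(210) + 20*cos(210) = -20.3205
z' = 8

(4.8038, -20.3205, 8)


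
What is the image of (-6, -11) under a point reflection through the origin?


Reflection through origin: (x, y) -> (-x, -y)
(-6, -11) -> (6, 11)

(6, 11)


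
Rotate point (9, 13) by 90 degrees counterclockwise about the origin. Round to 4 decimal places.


x' = 9*cos(90) - 13*sin(90) = -13
y' = 9*sin(90) + 13*cos(90) = 9

(-13, 9)


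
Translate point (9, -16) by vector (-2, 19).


Translation: (x+dx, y+dy) = (9+-2, -16+19) = (7, 3)

(7, 3)


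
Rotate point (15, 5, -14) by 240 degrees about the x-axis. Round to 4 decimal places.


x' = 15
y' = 5*cos(240) - -14*sin(240) = -14.6244
z' = 5*sin(240) + -14*cos(240) = 2.6699

(15, -14.6244, 2.6699)


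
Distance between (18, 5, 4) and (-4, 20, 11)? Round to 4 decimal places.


d = sqrt((-4-18)^2 + (20-5)^2 + (11-4)^2) = 27.5318

27.5318


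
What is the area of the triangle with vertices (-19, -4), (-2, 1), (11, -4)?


Area = |x1(y2-y3) + x2(y3-y1) + x3(y1-y2)| / 2
= |-19*(1--4) + -2*(-4--4) + 11*(-4-1)| / 2
= 75

75


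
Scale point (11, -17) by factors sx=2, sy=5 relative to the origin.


Scaling: (x*sx, y*sy) = (11*2, -17*5) = (22, -85)

(22, -85)


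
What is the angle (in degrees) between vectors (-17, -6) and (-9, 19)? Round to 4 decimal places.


dot = -17*-9 + -6*19 = 39
|u| = 18.0278, |v| = 21.0238
cos(angle) = 0.1029
angle = 84.0939 degrees

84.0939 degrees


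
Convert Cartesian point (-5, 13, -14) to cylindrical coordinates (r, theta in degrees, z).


r = sqrt((-5)^2 + 13^2) = 13.9284
theta = atan2(13, -5) = 111.0375 deg
z = -14

r = 13.9284, theta = 111.0375 deg, z = -14


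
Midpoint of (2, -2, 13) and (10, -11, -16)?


Midpoint = ((2+10)/2, (-2+-11)/2, (13+-16)/2) = (6, -6.5, -1.5)

(6, -6.5, -1.5)


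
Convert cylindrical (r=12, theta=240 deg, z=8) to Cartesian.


x = 12 * cos(240) = -6
y = 12 * sin(240) = -10.3923
z = 8

(-6, -10.3923, 8)


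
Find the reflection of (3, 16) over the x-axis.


Reflection across x-axis: (x, y) -> (x, -y)
(3, 16) -> (3, -16)

(3, -16)


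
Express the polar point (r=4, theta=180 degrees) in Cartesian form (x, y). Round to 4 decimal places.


x = 4 * cos(180) = -4
y = 4 * sin(180) = 0

(-4, 0)


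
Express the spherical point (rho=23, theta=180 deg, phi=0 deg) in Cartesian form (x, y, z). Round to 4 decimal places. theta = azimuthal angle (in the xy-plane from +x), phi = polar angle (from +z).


x = 23 * sin(0) * cos(180) = 0
y = 23 * sin(0) * sin(180) = 0
z = 23 * cos(0) = 23

(0, 0, 23)


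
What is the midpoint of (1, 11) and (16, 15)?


Midpoint = ((1+16)/2, (11+15)/2) = (8.5, 13)

(8.5, 13)


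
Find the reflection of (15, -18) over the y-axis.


Reflection across y-axis: (x, y) -> (-x, y)
(15, -18) -> (-15, -18)

(-15, -18)


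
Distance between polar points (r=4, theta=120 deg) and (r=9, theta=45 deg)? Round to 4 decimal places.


d = sqrt(r1^2 + r2^2 - 2*r1*r2*cos(t2-t1))
d = sqrt(4^2 + 9^2 - 2*4*9*cos(45-120)) = 8.8524

8.8524


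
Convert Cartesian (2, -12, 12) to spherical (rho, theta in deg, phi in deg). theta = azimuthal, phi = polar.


rho = sqrt(2^2 + (-12)^2 + 12^2) = 17.088
theta = atan2(-12, 2) = 279.4623 deg
phi = acos(12/17.088) = 45.3924 deg

rho = 17.088, theta = 279.4623 deg, phi = 45.3924 deg


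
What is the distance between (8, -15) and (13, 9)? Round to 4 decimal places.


d = sqrt((13-8)^2 + (9--15)^2) = 24.5153

24.5153


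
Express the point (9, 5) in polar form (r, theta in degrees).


r = sqrt(9^2 + 5^2) = 10.2956
theta = atan2(5, 9) = 29.0546 degrees

r = 10.2956, theta = 29.0546 degrees


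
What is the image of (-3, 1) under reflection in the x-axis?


Reflection across x-axis: (x, y) -> (x, -y)
(-3, 1) -> (-3, -1)

(-3, -1)


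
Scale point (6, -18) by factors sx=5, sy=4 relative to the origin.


Scaling: (x*sx, y*sy) = (6*5, -18*4) = (30, -72)

(30, -72)


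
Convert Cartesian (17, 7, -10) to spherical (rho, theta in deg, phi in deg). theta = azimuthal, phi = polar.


rho = sqrt(17^2 + 7^2 + (-10)^2) = 20.9284
theta = atan2(7, 17) = 22.3801 deg
phi = acos(-10/20.9284) = 118.543 deg

rho = 20.9284, theta = 22.3801 deg, phi = 118.543 deg


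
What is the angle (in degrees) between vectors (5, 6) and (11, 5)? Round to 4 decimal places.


dot = 5*11 + 6*5 = 85
|u| = 7.8102, |v| = 12.083
cos(angle) = 0.9007
angle = 25.7505 degrees

25.7505 degrees


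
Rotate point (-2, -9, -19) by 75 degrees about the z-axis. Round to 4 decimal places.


x' = -2*cos(75) - -9*sin(75) = 8.1757
y' = -2*sin(75) + -9*cos(75) = -4.2612
z' = -19

(8.1757, -4.2612, -19)


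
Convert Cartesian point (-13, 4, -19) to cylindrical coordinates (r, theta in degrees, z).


r = sqrt((-13)^2 + 4^2) = 13.6015
theta = atan2(4, -13) = 162.8973 deg
z = -19

r = 13.6015, theta = 162.8973 deg, z = -19


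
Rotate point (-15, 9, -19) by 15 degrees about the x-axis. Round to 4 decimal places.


x' = -15
y' = 9*cos(15) - -19*sin(15) = 13.6109
z' = 9*sin(15) + -19*cos(15) = -16.0232

(-15, 13.6109, -16.0232)


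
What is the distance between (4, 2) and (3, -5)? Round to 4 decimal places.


d = sqrt((3-4)^2 + (-5-2)^2) = 7.0711

7.0711


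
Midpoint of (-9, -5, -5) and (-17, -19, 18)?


Midpoint = ((-9+-17)/2, (-5+-19)/2, (-5+18)/2) = (-13, -12, 6.5)

(-13, -12, 6.5)


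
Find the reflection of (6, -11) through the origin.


Reflection through origin: (x, y) -> (-x, -y)
(6, -11) -> (-6, 11)

(-6, 11)


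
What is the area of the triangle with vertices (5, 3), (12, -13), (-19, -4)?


Area = |x1(y2-y3) + x2(y3-y1) + x3(y1-y2)| / 2
= |5*(-13--4) + 12*(-4-3) + -19*(3--13)| / 2
= 216.5

216.5


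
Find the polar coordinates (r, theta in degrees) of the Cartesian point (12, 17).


r = sqrt(12^2 + 17^2) = 20.8087
theta = atan2(17, 12) = 54.7824 degrees

r = 20.8087, theta = 54.7824 degrees


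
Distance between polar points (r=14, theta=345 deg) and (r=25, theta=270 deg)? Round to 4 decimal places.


d = sqrt(r1^2 + r2^2 - 2*r1*r2*cos(t2-t1))
d = sqrt(14^2 + 25^2 - 2*14*25*cos(270-345)) = 25.2948

25.2948


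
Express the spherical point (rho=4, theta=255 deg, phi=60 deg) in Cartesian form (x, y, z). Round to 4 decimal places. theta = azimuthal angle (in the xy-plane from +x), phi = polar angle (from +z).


x = 4 * sin(60) * cos(255) = -0.8966
y = 4 * sin(60) * sin(255) = -3.3461
z = 4 * cos(60) = 2

(-0.8966, -3.3461, 2)


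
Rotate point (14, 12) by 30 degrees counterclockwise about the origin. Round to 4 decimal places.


x' = 14*cos(30) - 12*sin(30) = 6.1244
y' = 14*sin(30) + 12*cos(30) = 17.3923

(6.1244, 17.3923)


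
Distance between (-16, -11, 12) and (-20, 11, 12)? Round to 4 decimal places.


d = sqrt((-20--16)^2 + (11--11)^2 + (12-12)^2) = 22.3607

22.3607


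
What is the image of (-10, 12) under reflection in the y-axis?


Reflection across y-axis: (x, y) -> (-x, y)
(-10, 12) -> (10, 12)

(10, 12)


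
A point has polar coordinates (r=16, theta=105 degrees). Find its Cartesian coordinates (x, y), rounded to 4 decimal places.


x = 16 * cos(105) = -4.1411
y = 16 * sin(105) = 15.4548

(-4.1411, 15.4548)


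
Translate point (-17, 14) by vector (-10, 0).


Translation: (x+dx, y+dy) = (-17+-10, 14+0) = (-27, 14)

(-27, 14)


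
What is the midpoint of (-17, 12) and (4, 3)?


Midpoint = ((-17+4)/2, (12+3)/2) = (-6.5, 7.5)

(-6.5, 7.5)


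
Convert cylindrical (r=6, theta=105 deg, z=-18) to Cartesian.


x = 6 * cos(105) = -1.5529
y = 6 * sin(105) = 5.7956
z = -18

(-1.5529, 5.7956, -18)


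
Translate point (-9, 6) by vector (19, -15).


Translation: (x+dx, y+dy) = (-9+19, 6+-15) = (10, -9)

(10, -9)


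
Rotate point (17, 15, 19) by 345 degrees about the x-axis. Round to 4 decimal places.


x' = 17
y' = 15*cos(345) - 19*sin(345) = 19.4064
z' = 15*sin(345) + 19*cos(345) = 14.4703

(17, 19.4064, 14.4703)


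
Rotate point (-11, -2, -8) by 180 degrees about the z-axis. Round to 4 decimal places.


x' = -11*cos(180) - -2*sin(180) = 11
y' = -11*sin(180) + -2*cos(180) = 2
z' = -8

(11, 2, -8)


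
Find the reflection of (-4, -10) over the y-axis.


Reflection across y-axis: (x, y) -> (-x, y)
(-4, -10) -> (4, -10)

(4, -10)


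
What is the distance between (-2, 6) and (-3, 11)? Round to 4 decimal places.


d = sqrt((-3--2)^2 + (11-6)^2) = 5.099

5.099


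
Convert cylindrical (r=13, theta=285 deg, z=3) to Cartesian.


x = 13 * cos(285) = 3.3646
y = 13 * sin(285) = -12.557
z = 3

(3.3646, -12.557, 3)


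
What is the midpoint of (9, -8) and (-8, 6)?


Midpoint = ((9+-8)/2, (-8+6)/2) = (0.5, -1)

(0.5, -1)


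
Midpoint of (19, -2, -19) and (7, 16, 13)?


Midpoint = ((19+7)/2, (-2+16)/2, (-19+13)/2) = (13, 7, -3)

(13, 7, -3)


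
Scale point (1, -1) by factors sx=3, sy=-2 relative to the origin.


Scaling: (x*sx, y*sy) = (1*3, -1*-2) = (3, 2)

(3, 2)


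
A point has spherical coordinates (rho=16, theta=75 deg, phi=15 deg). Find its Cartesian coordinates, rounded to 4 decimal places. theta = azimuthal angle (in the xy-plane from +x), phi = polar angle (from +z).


x = 16 * sin(15) * cos(75) = 1.0718
y = 16 * sin(15) * sin(75) = 4
z = 16 * cos(15) = 15.4548

(1.0718, 4, 15.4548)


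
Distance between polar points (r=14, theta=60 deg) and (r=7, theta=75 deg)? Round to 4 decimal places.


d = sqrt(r1^2 + r2^2 - 2*r1*r2*cos(t2-t1))
d = sqrt(14^2 + 7^2 - 2*14*7*cos(75-60)) = 7.4618

7.4618


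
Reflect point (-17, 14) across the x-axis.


Reflection across x-axis: (x, y) -> (x, -y)
(-17, 14) -> (-17, -14)

(-17, -14)


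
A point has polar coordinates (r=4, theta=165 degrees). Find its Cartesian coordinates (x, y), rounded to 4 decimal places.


x = 4 * cos(165) = -3.8637
y = 4 * sin(165) = 1.0353

(-3.8637, 1.0353)


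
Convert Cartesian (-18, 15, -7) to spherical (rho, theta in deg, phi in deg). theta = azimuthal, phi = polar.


rho = sqrt((-18)^2 + 15^2 + (-7)^2) = 24.454
theta = atan2(15, -18) = 140.1944 deg
phi = acos(-7/24.454) = 106.6337 deg

rho = 24.454, theta = 140.1944 deg, phi = 106.6337 deg


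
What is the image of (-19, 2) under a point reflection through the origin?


Reflection through origin: (x, y) -> (-x, -y)
(-19, 2) -> (19, -2)

(19, -2)


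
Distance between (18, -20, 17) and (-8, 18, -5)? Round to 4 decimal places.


d = sqrt((-8-18)^2 + (18--20)^2 + (-5-17)^2) = 51.0294

51.0294


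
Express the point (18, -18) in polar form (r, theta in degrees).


r = sqrt(18^2 + (-18)^2) = 25.4558
theta = atan2(-18, 18) = 315 degrees

r = 25.4558, theta = 315 degrees


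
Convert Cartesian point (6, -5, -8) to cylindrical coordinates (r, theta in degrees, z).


r = sqrt(6^2 + (-5)^2) = 7.8102
theta = atan2(-5, 6) = 320.1944 deg
z = -8

r = 7.8102, theta = 320.1944 deg, z = -8


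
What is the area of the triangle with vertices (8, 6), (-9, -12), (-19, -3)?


Area = |x1(y2-y3) + x2(y3-y1) + x3(y1-y2)| / 2
= |8*(-12--3) + -9*(-3-6) + -19*(6--12)| / 2
= 166.5

166.5


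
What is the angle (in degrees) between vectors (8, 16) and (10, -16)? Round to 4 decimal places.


dot = 8*10 + 16*-16 = -176
|u| = 17.8885, |v| = 18.868
cos(angle) = -0.5215
angle = 121.4296 degrees

121.4296 degrees


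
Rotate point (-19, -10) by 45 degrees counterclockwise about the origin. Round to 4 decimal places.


x' = -19*cos(45) - -10*sin(45) = -6.364
y' = -19*sin(45) + -10*cos(45) = -20.5061

(-6.364, -20.5061)


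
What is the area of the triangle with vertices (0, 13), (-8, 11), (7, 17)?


Area = |x1(y2-y3) + x2(y3-y1) + x3(y1-y2)| / 2
= |0*(11-17) + -8*(17-13) + 7*(13-11)| / 2
= 9

9


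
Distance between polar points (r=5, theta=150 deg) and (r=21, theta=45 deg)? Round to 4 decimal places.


d = sqrt(r1^2 + r2^2 - 2*r1*r2*cos(t2-t1))
d = sqrt(5^2 + 21^2 - 2*5*21*cos(45-150)) = 22.8112

22.8112


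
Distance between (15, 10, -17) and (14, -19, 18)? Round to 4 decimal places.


d = sqrt((14-15)^2 + (-19-10)^2 + (18--17)^2) = 45.4643

45.4643


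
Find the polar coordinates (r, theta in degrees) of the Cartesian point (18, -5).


r = sqrt(18^2 + (-5)^2) = 18.6815
theta = atan2(-5, 18) = 344.4759 degrees

r = 18.6815, theta = 344.4759 degrees


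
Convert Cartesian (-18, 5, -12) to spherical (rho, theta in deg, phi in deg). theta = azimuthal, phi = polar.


rho = sqrt((-18)^2 + 5^2 + (-12)^2) = 22.2036
theta = atan2(5, -18) = 164.4759 deg
phi = acos(-12/22.2036) = 122.7145 deg

rho = 22.2036, theta = 164.4759 deg, phi = 122.7145 deg


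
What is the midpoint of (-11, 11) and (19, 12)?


Midpoint = ((-11+19)/2, (11+12)/2) = (4, 11.5)

(4, 11.5)


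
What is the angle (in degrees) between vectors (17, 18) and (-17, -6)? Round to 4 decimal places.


dot = 17*-17 + 18*-6 = -397
|u| = 24.7588, |v| = 18.0278
cos(angle) = -0.8894
angle = 152.8035 degrees

152.8035 degrees


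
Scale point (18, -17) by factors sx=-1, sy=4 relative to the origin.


Scaling: (x*sx, y*sy) = (18*-1, -17*4) = (-18, -68)

(-18, -68)


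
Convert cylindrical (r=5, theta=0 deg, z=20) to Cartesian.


x = 5 * cos(0) = 5
y = 5 * sin(0) = 0
z = 20

(5, 0, 20)


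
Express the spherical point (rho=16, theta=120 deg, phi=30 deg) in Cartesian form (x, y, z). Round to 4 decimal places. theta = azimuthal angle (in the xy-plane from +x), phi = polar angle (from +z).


x = 16 * sin(30) * cos(120) = -4
y = 16 * sin(30) * sin(120) = 6.9282
z = 16 * cos(30) = 13.8564

(-4, 6.9282, 13.8564)


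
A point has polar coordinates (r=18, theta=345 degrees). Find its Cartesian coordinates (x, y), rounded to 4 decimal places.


x = 18 * cos(345) = 17.3867
y = 18 * sin(345) = -4.6587

(17.3867, -4.6587)


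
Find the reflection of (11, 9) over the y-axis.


Reflection across y-axis: (x, y) -> (-x, y)
(11, 9) -> (-11, 9)

(-11, 9)


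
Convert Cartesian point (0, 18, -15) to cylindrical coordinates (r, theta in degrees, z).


r = sqrt(0^2 + 18^2) = 18
theta = atan2(18, 0) = 90 deg
z = -15

r = 18, theta = 90 deg, z = -15


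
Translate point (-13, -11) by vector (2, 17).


Translation: (x+dx, y+dy) = (-13+2, -11+17) = (-11, 6)

(-11, 6)


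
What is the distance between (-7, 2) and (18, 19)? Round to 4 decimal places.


d = sqrt((18--7)^2 + (19-2)^2) = 30.2324

30.2324


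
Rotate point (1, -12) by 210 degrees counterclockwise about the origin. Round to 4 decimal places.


x' = 1*cos(210) - -12*sin(210) = -6.866
y' = 1*sin(210) + -12*cos(210) = 9.8923

(-6.866, 9.8923)


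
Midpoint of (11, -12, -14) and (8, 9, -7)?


Midpoint = ((11+8)/2, (-12+9)/2, (-14+-7)/2) = (9.5, -1.5, -10.5)

(9.5, -1.5, -10.5)


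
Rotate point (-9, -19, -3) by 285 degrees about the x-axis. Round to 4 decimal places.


x' = -9
y' = -19*cos(285) - -3*sin(285) = -7.8153
z' = -19*sin(285) + -3*cos(285) = 17.5761

(-9, -7.8153, 17.5761)


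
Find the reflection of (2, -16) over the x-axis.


Reflection across x-axis: (x, y) -> (x, -y)
(2, -16) -> (2, 16)

(2, 16)


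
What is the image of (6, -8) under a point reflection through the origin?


Reflection through origin: (x, y) -> (-x, -y)
(6, -8) -> (-6, 8)

(-6, 8)


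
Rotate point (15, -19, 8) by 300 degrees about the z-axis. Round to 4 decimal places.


x' = 15*cos(300) - -19*sin(300) = -8.9545
y' = 15*sin(300) + -19*cos(300) = -22.4904
z' = 8

(-8.9545, -22.4904, 8)


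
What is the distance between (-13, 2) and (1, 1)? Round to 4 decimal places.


d = sqrt((1--13)^2 + (1-2)^2) = 14.0357

14.0357


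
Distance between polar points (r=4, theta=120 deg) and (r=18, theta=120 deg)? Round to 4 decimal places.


d = sqrt(r1^2 + r2^2 - 2*r1*r2*cos(t2-t1))
d = sqrt(4^2 + 18^2 - 2*4*18*cos(120-120)) = 14

14


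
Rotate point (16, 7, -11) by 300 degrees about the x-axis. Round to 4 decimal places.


x' = 16
y' = 7*cos(300) - -11*sin(300) = -6.0263
z' = 7*sin(300) + -11*cos(300) = -11.5622

(16, -6.0263, -11.5622)


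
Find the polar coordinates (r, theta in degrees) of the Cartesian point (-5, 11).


r = sqrt((-5)^2 + 11^2) = 12.083
theta = atan2(11, -5) = 114.444 degrees

r = 12.083, theta = 114.444 degrees


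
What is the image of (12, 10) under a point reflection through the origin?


Reflection through origin: (x, y) -> (-x, -y)
(12, 10) -> (-12, -10)

(-12, -10)


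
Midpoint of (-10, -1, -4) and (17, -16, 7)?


Midpoint = ((-10+17)/2, (-1+-16)/2, (-4+7)/2) = (3.5, -8.5, 1.5)

(3.5, -8.5, 1.5)


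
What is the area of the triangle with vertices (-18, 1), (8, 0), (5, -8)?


Area = |x1(y2-y3) + x2(y3-y1) + x3(y1-y2)| / 2
= |-18*(0--8) + 8*(-8-1) + 5*(1-0)| / 2
= 105.5

105.5


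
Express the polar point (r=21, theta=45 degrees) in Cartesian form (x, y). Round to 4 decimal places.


x = 21 * cos(45) = 14.8492
y = 21 * sin(45) = 14.8492

(14.8492, 14.8492)


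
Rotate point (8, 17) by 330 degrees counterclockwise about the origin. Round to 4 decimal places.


x' = 8*cos(330) - 17*sin(330) = 15.4282
y' = 8*sin(330) + 17*cos(330) = 10.7224

(15.4282, 10.7224)


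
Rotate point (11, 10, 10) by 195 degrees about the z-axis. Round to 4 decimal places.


x' = 11*cos(195) - 10*sin(195) = -8.037
y' = 11*sin(195) + 10*cos(195) = -12.5063
z' = 10

(-8.037, -12.5063, 10)


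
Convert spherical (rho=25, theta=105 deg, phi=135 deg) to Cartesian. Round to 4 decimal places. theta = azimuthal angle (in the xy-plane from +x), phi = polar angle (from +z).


x = 25 * sin(135) * cos(105) = -4.5753
y = 25 * sin(135) * sin(105) = 17.0753
z = 25 * cos(135) = -17.6777

(-4.5753, 17.0753, -17.6777)


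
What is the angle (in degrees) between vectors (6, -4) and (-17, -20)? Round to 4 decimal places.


dot = 6*-17 + -4*-20 = -22
|u| = 7.2111, |v| = 26.2488
cos(angle) = -0.1162
angle = 96.6745 degrees

96.6745 degrees


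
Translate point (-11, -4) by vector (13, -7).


Translation: (x+dx, y+dy) = (-11+13, -4+-7) = (2, -11)

(2, -11)


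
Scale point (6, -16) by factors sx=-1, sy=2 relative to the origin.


Scaling: (x*sx, y*sy) = (6*-1, -16*2) = (-6, -32)

(-6, -32)


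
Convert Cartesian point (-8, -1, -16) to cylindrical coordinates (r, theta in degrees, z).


r = sqrt((-8)^2 + (-1)^2) = 8.0623
theta = atan2(-1, -8) = 187.125 deg
z = -16

r = 8.0623, theta = 187.125 deg, z = -16


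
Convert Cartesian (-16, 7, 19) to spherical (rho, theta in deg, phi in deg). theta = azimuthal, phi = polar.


rho = sqrt((-16)^2 + 7^2 + 19^2) = 25.807
theta = atan2(7, -16) = 156.3706 deg
phi = acos(19/25.807) = 42.5883 deg

rho = 25.807, theta = 156.3706 deg, phi = 42.5883 deg


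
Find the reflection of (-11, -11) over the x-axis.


Reflection across x-axis: (x, y) -> (x, -y)
(-11, -11) -> (-11, 11)

(-11, 11)


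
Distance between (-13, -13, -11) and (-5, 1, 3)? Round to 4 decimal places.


d = sqrt((-5--13)^2 + (1--13)^2 + (3--11)^2) = 21.3542

21.3542


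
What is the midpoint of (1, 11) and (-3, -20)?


Midpoint = ((1+-3)/2, (11+-20)/2) = (-1, -4.5)

(-1, -4.5)


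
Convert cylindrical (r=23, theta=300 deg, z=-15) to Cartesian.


x = 23 * cos(300) = 11.5
y = 23 * sin(300) = -19.9186
z = -15

(11.5, -19.9186, -15)


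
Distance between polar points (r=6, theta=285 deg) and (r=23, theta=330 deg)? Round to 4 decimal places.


d = sqrt(r1^2 + r2^2 - 2*r1*r2*cos(t2-t1))
d = sqrt(6^2 + 23^2 - 2*6*23*cos(330-285)) = 19.2312

19.2312


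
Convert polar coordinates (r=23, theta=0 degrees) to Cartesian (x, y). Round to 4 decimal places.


x = 23 * cos(0) = 23
y = 23 * sin(0) = 0

(23, 0)


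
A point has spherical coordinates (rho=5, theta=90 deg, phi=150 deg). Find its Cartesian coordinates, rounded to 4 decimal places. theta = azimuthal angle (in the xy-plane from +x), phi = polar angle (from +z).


x = 5 * sin(150) * cos(90) = 0
y = 5 * sin(150) * sin(90) = 2.5
z = 5 * cos(150) = -4.3301

(0, 2.5, -4.3301)


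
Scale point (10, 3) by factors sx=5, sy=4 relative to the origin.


Scaling: (x*sx, y*sy) = (10*5, 3*4) = (50, 12)

(50, 12)


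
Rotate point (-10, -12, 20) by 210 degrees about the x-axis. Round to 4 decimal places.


x' = -10
y' = -12*cos(210) - 20*sin(210) = 20.3923
z' = -12*sin(210) + 20*cos(210) = -11.3205

(-10, 20.3923, -11.3205)


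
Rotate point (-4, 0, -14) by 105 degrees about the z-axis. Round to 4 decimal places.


x' = -4*cos(105) - 0*sin(105) = 1.0353
y' = -4*sin(105) + 0*cos(105) = -3.8637
z' = -14

(1.0353, -3.8637, -14)


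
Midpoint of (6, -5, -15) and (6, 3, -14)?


Midpoint = ((6+6)/2, (-5+3)/2, (-15+-14)/2) = (6, -1, -14.5)

(6, -1, -14.5)


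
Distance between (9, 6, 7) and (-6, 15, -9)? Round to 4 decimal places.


d = sqrt((-6-9)^2 + (15-6)^2 + (-9-7)^2) = 23.7065

23.7065


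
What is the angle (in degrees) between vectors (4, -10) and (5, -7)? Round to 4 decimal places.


dot = 4*5 + -10*-7 = 90
|u| = 10.7703, |v| = 8.6023
cos(angle) = 0.9714
angle = 13.7363 degrees

13.7363 degrees


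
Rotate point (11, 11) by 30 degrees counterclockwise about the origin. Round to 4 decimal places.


x' = 11*cos(30) - 11*sin(30) = 4.0263
y' = 11*sin(30) + 11*cos(30) = 15.0263

(4.0263, 15.0263)


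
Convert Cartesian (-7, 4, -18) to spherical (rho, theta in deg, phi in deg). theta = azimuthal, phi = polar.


rho = sqrt((-7)^2 + 4^2 + (-18)^2) = 19.7231
theta = atan2(4, -7) = 150.2551 deg
phi = acos(-18/19.7231) = 155.8722 deg

rho = 19.7231, theta = 150.2551 deg, phi = 155.8722 deg


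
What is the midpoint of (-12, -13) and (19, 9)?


Midpoint = ((-12+19)/2, (-13+9)/2) = (3.5, -2)

(3.5, -2)


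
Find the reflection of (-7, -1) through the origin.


Reflection through origin: (x, y) -> (-x, -y)
(-7, -1) -> (7, 1)

(7, 1)


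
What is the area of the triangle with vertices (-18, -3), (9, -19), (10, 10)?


Area = |x1(y2-y3) + x2(y3-y1) + x3(y1-y2)| / 2
= |-18*(-19-10) + 9*(10--3) + 10*(-3--19)| / 2
= 399.5

399.5


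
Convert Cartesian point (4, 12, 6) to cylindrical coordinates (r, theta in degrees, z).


r = sqrt(4^2 + 12^2) = 12.6491
theta = atan2(12, 4) = 71.5651 deg
z = 6

r = 12.6491, theta = 71.5651 deg, z = 6


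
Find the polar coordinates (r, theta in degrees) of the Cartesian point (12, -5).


r = sqrt(12^2 + (-5)^2) = 13
theta = atan2(-5, 12) = 337.3801 degrees

r = 13, theta = 337.3801 degrees


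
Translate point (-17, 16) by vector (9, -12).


Translation: (x+dx, y+dy) = (-17+9, 16+-12) = (-8, 4)

(-8, 4)


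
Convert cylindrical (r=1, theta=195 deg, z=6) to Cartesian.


x = 1 * cos(195) = -0.9659
y = 1 * sin(195) = -0.2588
z = 6

(-0.9659, -0.2588, 6)


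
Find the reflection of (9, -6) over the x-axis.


Reflection across x-axis: (x, y) -> (x, -y)
(9, -6) -> (9, 6)

(9, 6)


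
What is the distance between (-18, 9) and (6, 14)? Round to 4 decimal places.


d = sqrt((6--18)^2 + (14-9)^2) = 24.5153

24.5153


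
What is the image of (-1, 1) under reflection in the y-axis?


Reflection across y-axis: (x, y) -> (-x, y)
(-1, 1) -> (1, 1)

(1, 1)


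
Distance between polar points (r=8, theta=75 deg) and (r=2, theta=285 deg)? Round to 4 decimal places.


d = sqrt(r1^2 + r2^2 - 2*r1*r2*cos(t2-t1))
d = sqrt(8^2 + 2^2 - 2*8*2*cos(285-75)) = 9.7833

9.7833


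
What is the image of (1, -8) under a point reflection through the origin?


Reflection through origin: (x, y) -> (-x, -y)
(1, -8) -> (-1, 8)

(-1, 8)


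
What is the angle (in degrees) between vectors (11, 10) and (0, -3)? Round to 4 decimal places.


dot = 11*0 + 10*-3 = -30
|u| = 14.8661, |v| = 3
cos(angle) = -0.6727
angle = 132.2737 degrees

132.2737 degrees


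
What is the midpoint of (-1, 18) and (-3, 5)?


Midpoint = ((-1+-3)/2, (18+5)/2) = (-2, 11.5)

(-2, 11.5)


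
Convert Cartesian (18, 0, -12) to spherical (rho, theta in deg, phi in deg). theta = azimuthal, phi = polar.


rho = sqrt(18^2 + 0^2 + (-12)^2) = 21.6333
theta = atan2(0, 18) = 0 deg
phi = acos(-12/21.6333) = 123.6901 deg

rho = 21.6333, theta = 0 deg, phi = 123.6901 deg


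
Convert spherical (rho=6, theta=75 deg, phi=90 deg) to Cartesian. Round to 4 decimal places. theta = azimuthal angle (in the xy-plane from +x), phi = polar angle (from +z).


x = 6 * sin(90) * cos(75) = 1.5529
y = 6 * sin(90) * sin(75) = 5.7956
z = 6 * cos(90) = 0

(1.5529, 5.7956, 0)


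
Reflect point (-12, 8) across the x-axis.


Reflection across x-axis: (x, y) -> (x, -y)
(-12, 8) -> (-12, -8)

(-12, -8)


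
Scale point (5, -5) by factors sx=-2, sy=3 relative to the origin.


Scaling: (x*sx, y*sy) = (5*-2, -5*3) = (-10, -15)

(-10, -15)


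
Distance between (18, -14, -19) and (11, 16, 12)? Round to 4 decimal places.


d = sqrt((11-18)^2 + (16--14)^2 + (12--19)^2) = 43.7035

43.7035


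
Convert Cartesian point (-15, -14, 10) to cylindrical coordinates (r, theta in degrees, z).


r = sqrt((-15)^2 + (-14)^2) = 20.5183
theta = atan2(-14, -15) = 223.0251 deg
z = 10

r = 20.5183, theta = 223.0251 deg, z = 10


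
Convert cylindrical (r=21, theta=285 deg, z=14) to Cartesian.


x = 21 * cos(285) = 5.4352
y = 21 * sin(285) = -20.2844
z = 14

(5.4352, -20.2844, 14)


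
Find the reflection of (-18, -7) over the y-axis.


Reflection across y-axis: (x, y) -> (-x, y)
(-18, -7) -> (18, -7)

(18, -7)


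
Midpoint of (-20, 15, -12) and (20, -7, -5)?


Midpoint = ((-20+20)/2, (15+-7)/2, (-12+-5)/2) = (0, 4, -8.5)

(0, 4, -8.5)


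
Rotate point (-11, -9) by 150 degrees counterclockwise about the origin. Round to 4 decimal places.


x' = -11*cos(150) - -9*sin(150) = 14.0263
y' = -11*sin(150) + -9*cos(150) = 2.2942

(14.0263, 2.2942)


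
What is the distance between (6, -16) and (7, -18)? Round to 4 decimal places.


d = sqrt((7-6)^2 + (-18--16)^2) = 2.2361

2.2361


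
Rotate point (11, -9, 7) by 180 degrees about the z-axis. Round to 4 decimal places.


x' = 11*cos(180) - -9*sin(180) = -11
y' = 11*sin(180) + -9*cos(180) = 9
z' = 7

(-11, 9, 7)


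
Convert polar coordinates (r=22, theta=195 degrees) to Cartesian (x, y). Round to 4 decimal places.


x = 22 * cos(195) = -21.2504
y = 22 * sin(195) = -5.694

(-21.2504, -5.694)


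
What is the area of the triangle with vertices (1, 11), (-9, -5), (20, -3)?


Area = |x1(y2-y3) + x2(y3-y1) + x3(y1-y2)| / 2
= |1*(-5--3) + -9*(-3-11) + 20*(11--5)| / 2
= 222

222


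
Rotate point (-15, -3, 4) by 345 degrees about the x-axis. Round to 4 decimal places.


x' = -15
y' = -3*cos(345) - 4*sin(345) = -1.8625
z' = -3*sin(345) + 4*cos(345) = 4.6402

(-15, -1.8625, 4.6402)


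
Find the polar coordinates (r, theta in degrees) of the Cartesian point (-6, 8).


r = sqrt((-6)^2 + 8^2) = 10
theta = atan2(8, -6) = 126.8699 degrees

r = 10, theta = 126.8699 degrees


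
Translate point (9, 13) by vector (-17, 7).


Translation: (x+dx, y+dy) = (9+-17, 13+7) = (-8, 20)

(-8, 20)


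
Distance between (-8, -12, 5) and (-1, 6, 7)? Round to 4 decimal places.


d = sqrt((-1--8)^2 + (6--12)^2 + (7-5)^2) = 19.4165

19.4165


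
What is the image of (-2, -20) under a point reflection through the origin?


Reflection through origin: (x, y) -> (-x, -y)
(-2, -20) -> (2, 20)

(2, 20)


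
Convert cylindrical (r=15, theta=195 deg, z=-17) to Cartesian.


x = 15 * cos(195) = -14.4889
y = 15 * sin(195) = -3.8823
z = -17

(-14.4889, -3.8823, -17)


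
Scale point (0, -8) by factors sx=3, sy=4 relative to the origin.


Scaling: (x*sx, y*sy) = (0*3, -8*4) = (0, -32)

(0, -32)


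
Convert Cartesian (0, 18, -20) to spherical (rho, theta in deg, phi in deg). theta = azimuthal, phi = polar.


rho = sqrt(0^2 + 18^2 + (-20)^2) = 26.9072
theta = atan2(18, 0) = 90 deg
phi = acos(-20/26.9072) = 138.0128 deg

rho = 26.9072, theta = 90 deg, phi = 138.0128 deg


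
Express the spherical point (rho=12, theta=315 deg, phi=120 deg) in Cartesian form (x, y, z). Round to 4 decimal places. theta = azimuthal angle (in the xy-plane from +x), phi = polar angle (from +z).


x = 12 * sin(120) * cos(315) = 7.3485
y = 12 * sin(120) * sin(315) = -7.3485
z = 12 * cos(120) = -6

(7.3485, -7.3485, -6)


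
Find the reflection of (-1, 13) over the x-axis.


Reflection across x-axis: (x, y) -> (x, -y)
(-1, 13) -> (-1, -13)

(-1, -13)


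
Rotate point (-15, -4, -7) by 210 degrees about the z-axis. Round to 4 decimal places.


x' = -15*cos(210) - -4*sin(210) = 10.9904
y' = -15*sin(210) + -4*cos(210) = 10.9641
z' = -7

(10.9904, 10.9641, -7)


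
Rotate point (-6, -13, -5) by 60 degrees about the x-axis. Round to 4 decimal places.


x' = -6
y' = -13*cos(60) - -5*sin(60) = -2.1699
z' = -13*sin(60) + -5*cos(60) = -13.7583

(-6, -2.1699, -13.7583)


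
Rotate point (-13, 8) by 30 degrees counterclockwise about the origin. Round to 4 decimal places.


x' = -13*cos(30) - 8*sin(30) = -15.2583
y' = -13*sin(30) + 8*cos(30) = 0.4282

(-15.2583, 0.4282)


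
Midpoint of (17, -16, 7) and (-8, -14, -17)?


Midpoint = ((17+-8)/2, (-16+-14)/2, (7+-17)/2) = (4.5, -15, -5)

(4.5, -15, -5)


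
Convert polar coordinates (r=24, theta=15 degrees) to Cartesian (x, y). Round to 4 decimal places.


x = 24 * cos(15) = 23.1822
y = 24 * sin(15) = 6.2117

(23.1822, 6.2117)


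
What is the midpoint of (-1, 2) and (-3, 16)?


Midpoint = ((-1+-3)/2, (2+16)/2) = (-2, 9)

(-2, 9)


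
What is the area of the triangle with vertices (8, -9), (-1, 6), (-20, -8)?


Area = |x1(y2-y3) + x2(y3-y1) + x3(y1-y2)| / 2
= |8*(6--8) + -1*(-8--9) + -20*(-9-6)| / 2
= 205.5

205.5


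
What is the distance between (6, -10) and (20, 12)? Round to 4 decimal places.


d = sqrt((20-6)^2 + (12--10)^2) = 26.0768

26.0768


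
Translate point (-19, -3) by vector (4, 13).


Translation: (x+dx, y+dy) = (-19+4, -3+13) = (-15, 10)

(-15, 10)


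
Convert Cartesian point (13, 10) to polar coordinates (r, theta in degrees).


r = sqrt(13^2 + 10^2) = 16.4012
theta = atan2(10, 13) = 37.5686 degrees

r = 16.4012, theta = 37.5686 degrees


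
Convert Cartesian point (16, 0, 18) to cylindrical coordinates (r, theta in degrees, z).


r = sqrt(16^2 + 0^2) = 16
theta = atan2(0, 16) = 0 deg
z = 18

r = 16, theta = 0 deg, z = 18


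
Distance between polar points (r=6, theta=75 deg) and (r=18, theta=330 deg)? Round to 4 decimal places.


d = sqrt(r1^2 + r2^2 - 2*r1*r2*cos(t2-t1))
d = sqrt(6^2 + 18^2 - 2*6*18*cos(330-75)) = 20.3937

20.3937


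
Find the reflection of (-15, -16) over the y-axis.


Reflection across y-axis: (x, y) -> (-x, y)
(-15, -16) -> (15, -16)

(15, -16)


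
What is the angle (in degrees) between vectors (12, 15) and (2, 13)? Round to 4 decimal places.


dot = 12*2 + 15*13 = 219
|u| = 19.2094, |v| = 13.1529
cos(angle) = 0.8668
angle = 29.9136 degrees

29.9136 degrees


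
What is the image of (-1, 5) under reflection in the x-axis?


Reflection across x-axis: (x, y) -> (x, -y)
(-1, 5) -> (-1, -5)

(-1, -5)


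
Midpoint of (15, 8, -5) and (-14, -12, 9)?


Midpoint = ((15+-14)/2, (8+-12)/2, (-5+9)/2) = (0.5, -2, 2)

(0.5, -2, 2)


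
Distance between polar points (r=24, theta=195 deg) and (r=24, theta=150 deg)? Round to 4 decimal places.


d = sqrt(r1^2 + r2^2 - 2*r1*r2*cos(t2-t1))
d = sqrt(24^2 + 24^2 - 2*24*24*cos(150-195)) = 18.3688

18.3688


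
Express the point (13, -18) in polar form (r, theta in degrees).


r = sqrt(13^2 + (-18)^2) = 22.2036
theta = atan2(-18, 13) = 305.8377 degrees

r = 22.2036, theta = 305.8377 degrees


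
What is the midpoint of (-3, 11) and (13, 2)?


Midpoint = ((-3+13)/2, (11+2)/2) = (5, 6.5)

(5, 6.5)


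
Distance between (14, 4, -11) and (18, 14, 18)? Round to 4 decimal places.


d = sqrt((18-14)^2 + (14-4)^2 + (18--11)^2) = 30.9354

30.9354


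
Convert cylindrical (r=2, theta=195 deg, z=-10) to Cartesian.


x = 2 * cos(195) = -1.9319
y = 2 * sin(195) = -0.5176
z = -10

(-1.9319, -0.5176, -10)


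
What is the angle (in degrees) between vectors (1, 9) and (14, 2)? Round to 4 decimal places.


dot = 1*14 + 9*2 = 32
|u| = 9.0554, |v| = 14.1421
cos(angle) = 0.2499
angle = 75.5297 degrees

75.5297 degrees


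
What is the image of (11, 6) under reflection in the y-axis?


Reflection across y-axis: (x, y) -> (-x, y)
(11, 6) -> (-11, 6)

(-11, 6)


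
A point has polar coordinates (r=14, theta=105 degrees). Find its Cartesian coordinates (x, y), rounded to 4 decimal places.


x = 14 * cos(105) = -3.6235
y = 14 * sin(105) = 13.523

(-3.6235, 13.523)


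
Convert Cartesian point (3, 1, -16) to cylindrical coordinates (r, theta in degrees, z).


r = sqrt(3^2 + 1^2) = 3.1623
theta = atan2(1, 3) = 18.4349 deg
z = -16

r = 3.1623, theta = 18.4349 deg, z = -16


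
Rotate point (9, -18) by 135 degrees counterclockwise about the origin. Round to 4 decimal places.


x' = 9*cos(135) - -18*sin(135) = 6.364
y' = 9*sin(135) + -18*cos(135) = 19.0919

(6.364, 19.0919)


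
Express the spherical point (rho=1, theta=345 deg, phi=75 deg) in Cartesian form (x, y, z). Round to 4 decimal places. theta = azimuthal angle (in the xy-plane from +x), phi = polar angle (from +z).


x = 1 * sin(75) * cos(345) = 0.933
y = 1 * sin(75) * sin(345) = -0.25
z = 1 * cos(75) = 0.2588

(0.933, -0.25, 0.2588)


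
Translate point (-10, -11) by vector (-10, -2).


Translation: (x+dx, y+dy) = (-10+-10, -11+-2) = (-20, -13)

(-20, -13)


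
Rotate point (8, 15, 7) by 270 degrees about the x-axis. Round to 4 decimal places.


x' = 8
y' = 15*cos(270) - 7*sin(270) = 7
z' = 15*sin(270) + 7*cos(270) = -15

(8, 7, -15)


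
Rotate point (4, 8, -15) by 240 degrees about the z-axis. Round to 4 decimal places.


x' = 4*cos(240) - 8*sin(240) = 4.9282
y' = 4*sin(240) + 8*cos(240) = -7.4641
z' = -15

(4.9282, -7.4641, -15)


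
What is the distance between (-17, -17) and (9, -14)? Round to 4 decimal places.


d = sqrt((9--17)^2 + (-14--17)^2) = 26.1725

26.1725
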